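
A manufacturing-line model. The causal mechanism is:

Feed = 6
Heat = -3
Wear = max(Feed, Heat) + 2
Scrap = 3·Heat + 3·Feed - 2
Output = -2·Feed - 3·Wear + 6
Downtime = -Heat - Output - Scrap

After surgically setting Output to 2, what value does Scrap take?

7

The intervention breaks the incoming arrows to Output: Output = -2·Feed - 3·Wear + 6 no longer applies, and Output = 2.
Since Scrap is not a descendant of the intervened variable, it is unaffected.
Scrap = 3·Heat + 3·Feed - 2  [with Heat=-3, Feed=6]  = 7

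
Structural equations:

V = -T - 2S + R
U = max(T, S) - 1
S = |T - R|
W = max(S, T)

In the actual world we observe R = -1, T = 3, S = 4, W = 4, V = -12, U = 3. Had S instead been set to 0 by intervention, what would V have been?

do(S=0) replaces the equation S = |T - R| with the constant S = 0.
V = -T - 2S + R  [with T=3, S=0, R=-1]  = -4

-4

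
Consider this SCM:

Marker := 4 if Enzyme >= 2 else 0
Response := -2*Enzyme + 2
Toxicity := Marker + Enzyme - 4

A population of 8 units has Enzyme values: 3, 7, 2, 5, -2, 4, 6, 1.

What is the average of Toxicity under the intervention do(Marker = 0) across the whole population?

Every unit gets Marker=0 under the intervention. Toxicity values become -1, 3, -2, 1, -6, 0, 2, -3; E[Toxicity|do(Marker=0)] = -0.75.

-0.75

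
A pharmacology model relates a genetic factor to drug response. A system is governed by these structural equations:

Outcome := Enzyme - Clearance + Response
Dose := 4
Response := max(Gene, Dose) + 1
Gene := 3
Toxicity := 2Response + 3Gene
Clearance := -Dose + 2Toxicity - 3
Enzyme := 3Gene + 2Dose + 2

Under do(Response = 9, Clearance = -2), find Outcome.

30

Setting Response = 9, Clearance = -2 by intervention discards those variables' equations.
Enzyme = 3Gene + 2Dose + 2  [with Gene=3, Dose=4]  = 19
Outcome = Enzyme - Clearance + Response  [with Enzyme=19, Clearance=-2, Response=9]  = 30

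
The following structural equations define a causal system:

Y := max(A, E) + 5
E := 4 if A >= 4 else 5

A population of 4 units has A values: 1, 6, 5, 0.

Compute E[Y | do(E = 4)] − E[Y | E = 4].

-0.75

Under do(E=4), E's equation is replaced by E=4 for every unit. Per-unit Y: 9, 11, 10, 9. Mean = 9.75.
Observing E=4 restricts to units where E's equation naturally yields 4: A ∈ {6, 5}. In that subpopulation Y = 11, 10, mean 10.5.
Difference = 9.75 − 10.5 = -0.75.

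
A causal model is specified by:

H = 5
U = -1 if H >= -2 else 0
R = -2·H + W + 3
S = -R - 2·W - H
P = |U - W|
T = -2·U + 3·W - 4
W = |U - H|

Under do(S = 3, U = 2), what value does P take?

The joint intervention fixes S = 3, U = 2, removing each variable's own equation.
W = |U - H|  [with U=2, H=5]  = 3
P = |U - W|  [with U=2, W=3]  = 1

1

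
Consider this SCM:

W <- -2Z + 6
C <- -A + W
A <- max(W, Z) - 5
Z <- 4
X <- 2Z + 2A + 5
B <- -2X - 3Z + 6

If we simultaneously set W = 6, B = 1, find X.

15

The joint intervention fixes W = 6, B = 1, removing each variable's own equation.
A = max(W, Z) - 5  [with W=6, Z=4]  = 1
X = 2Z + 2A + 5  [with Z=4, A=1]  = 15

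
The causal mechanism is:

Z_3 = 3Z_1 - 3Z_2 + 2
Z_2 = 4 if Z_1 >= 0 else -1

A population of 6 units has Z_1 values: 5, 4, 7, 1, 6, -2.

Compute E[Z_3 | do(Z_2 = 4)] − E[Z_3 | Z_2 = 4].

-3.3

Every unit gets Z_2=4 under the intervention. Z_3 values become 5, 2, 11, -7, 8, -16; E[Z_3|do(Z_2=4)] = 0.5.
Observing Z_2=4 restricts to units where Z_2's equation naturally yields 4: Z_1 ∈ {5, 4, 7, 1, 6}. In that subpopulation Z_3 = 5, 2, 11, -7, 8, mean 3.8.
Difference = 0.5 − 3.8 = -3.3.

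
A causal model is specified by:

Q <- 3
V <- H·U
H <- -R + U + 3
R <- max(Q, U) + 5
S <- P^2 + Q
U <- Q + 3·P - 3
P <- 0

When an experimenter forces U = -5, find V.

50

The intervention breaks the incoming arrows to U: U <- Q + 3·P - 3 no longer applies, and U = -5.
R = max(Q, U) + 5  [with Q=3, U=-5]  = 8
H = -R + U + 3  [with R=8, U=-5]  = -10
V = H·U  [with H=-10, U=-5]  = 50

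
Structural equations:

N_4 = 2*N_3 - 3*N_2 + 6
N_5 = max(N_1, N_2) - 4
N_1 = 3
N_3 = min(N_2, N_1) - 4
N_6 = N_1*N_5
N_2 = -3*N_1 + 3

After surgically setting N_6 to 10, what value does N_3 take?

-10

do(N_6=10) replaces the equation N_6 = N_1*N_5 with the constant N_6 = 10.
N_3 is not downstream of the intervention, so its value is determined by the original equations.
N_2 = -3*N_1 + 3  [with N_1=3]  = -6
N_3 = min(N_2, N_1) - 4  [with N_2=-6, N_1=3]  = -10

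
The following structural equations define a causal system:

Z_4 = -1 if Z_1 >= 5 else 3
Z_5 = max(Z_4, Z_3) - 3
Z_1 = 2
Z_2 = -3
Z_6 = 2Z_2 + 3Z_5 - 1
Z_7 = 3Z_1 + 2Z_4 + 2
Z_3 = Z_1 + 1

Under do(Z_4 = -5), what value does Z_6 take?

-7

Under do(Z_4=-5), the mechanism Z_4 = -1 if Z_1 >= 5 else 3 is discarded; Z_4 is fixed at -5.
Z_3 = Z_1 + 1  [with Z_1=2]  = 3
Z_5 = max(Z_4, Z_3) - 3  [with Z_4=-5, Z_3=3]  = 0
Z_6 = 2Z_2 + 3Z_5 - 1  [with Z_2=-3, Z_5=0]  = -7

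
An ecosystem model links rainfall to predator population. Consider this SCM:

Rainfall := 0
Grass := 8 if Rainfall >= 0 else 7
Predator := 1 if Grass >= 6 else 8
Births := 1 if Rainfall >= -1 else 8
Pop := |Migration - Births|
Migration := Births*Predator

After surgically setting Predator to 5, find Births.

The intervention breaks the incoming arrows to Predator: Predator := 1 if Grass >= 6 else 8 no longer applies, and Predator = 5.
Births is not downstream of the intervention, so its value is determined by the original equations.
Births = 1 if Rainfall >= -1 else 8  [with Rainfall=0]  = 1

1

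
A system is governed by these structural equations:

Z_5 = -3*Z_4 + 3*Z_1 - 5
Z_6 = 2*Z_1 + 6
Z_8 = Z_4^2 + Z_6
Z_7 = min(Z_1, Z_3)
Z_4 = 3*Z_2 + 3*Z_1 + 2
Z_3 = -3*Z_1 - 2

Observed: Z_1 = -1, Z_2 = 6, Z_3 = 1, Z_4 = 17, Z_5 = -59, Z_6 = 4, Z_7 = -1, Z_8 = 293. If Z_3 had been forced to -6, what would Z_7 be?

The intervention breaks the incoming arrows to Z_3: Z_3 = -3*Z_1 - 2 no longer applies, and Z_3 = -6.
Z_7 = min(Z_1, Z_3)  [with Z_1=-1, Z_3=-6]  = -6

-6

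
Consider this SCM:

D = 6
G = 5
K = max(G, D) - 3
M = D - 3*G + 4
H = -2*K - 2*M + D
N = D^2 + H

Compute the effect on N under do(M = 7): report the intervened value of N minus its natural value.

-24

Under do(M=7), the mechanism M = D - 3*G + 4 is discarded; M is fixed at 7.
K = max(G, D) - 3  [with G=5, D=6]  = 3
H = -2*K - 2*M + D  [with K=3, M=7, D=6]  = -14
N = D^2 + H  [with D=6, H=-14]  = 22
Without intervention: K = max(G, D) - 3  [with G=5, D=6]  = 3; M = D - 3*G + 4  [with D=6, G=5]  = -5; H = -2*K - 2*M + D  [with K=3, M=-5, D=6]  = 10; N = D^2 + H  [with D=6, H=10]  = 46.
Change = 22 − 46 = -24.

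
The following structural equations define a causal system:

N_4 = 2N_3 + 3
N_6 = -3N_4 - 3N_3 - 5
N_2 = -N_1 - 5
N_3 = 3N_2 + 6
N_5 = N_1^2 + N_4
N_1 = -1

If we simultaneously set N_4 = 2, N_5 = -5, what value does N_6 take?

The joint intervention fixes N_4 = 2, N_5 = -5, removing each variable's own equation.
N_2 = -N_1 - 5  [with N_1=-1]  = -4
N_3 = 3N_2 + 6  [with N_2=-4]  = -6
N_6 = -3N_4 - 3N_3 - 5  [with N_4=2, N_3=-6]  = 7

7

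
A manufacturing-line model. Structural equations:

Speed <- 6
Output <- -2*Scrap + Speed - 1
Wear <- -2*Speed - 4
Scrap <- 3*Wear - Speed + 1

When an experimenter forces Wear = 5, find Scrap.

10

The intervention breaks the incoming arrows to Wear: Wear <- -2*Speed - 4 no longer applies, and Wear = 5.
Scrap = 3*Wear - Speed + 1  [with Wear=5, Speed=6]  = 10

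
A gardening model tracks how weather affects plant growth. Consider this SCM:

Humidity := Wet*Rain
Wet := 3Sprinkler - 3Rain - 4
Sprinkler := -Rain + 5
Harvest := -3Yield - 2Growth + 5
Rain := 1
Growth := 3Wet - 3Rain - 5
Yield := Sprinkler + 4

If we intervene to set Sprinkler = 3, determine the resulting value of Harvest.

-12

Under do(Sprinkler=3), the mechanism Sprinkler := -Rain + 5 is discarded; Sprinkler is fixed at 3.
Wet = 3Sprinkler - 3Rain - 4  [with Sprinkler=3, Rain=1]  = 2
Growth = 3Wet - 3Rain - 5  [with Wet=2, Rain=1]  = -2
Yield = Sprinkler + 4  [with Sprinkler=3]  = 7
Harvest = -3Yield - 2Growth + 5  [with Yield=7, Growth=-2]  = -12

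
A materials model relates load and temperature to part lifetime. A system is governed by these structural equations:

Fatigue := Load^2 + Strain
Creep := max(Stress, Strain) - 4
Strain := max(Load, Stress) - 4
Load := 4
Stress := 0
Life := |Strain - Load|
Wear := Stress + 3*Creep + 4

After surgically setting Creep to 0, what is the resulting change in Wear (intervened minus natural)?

12

Intervening sets Creep = 0 and removes its equation (Creep := max(Stress, Strain) - 4).
Wear = Stress + 3*Creep + 4  [with Stress=0, Creep=0]  = 4
Without intervention: Strain = max(Load, Stress) - 4  [with Load=4, Stress=0]  = 0; Creep = max(Stress, Strain) - 4  [with Stress=0, Strain=0]  = -4; Wear = Stress + 3*Creep + 4  [with Stress=0, Creep=-4]  = -8.
Change = 4 − (-8) = 12.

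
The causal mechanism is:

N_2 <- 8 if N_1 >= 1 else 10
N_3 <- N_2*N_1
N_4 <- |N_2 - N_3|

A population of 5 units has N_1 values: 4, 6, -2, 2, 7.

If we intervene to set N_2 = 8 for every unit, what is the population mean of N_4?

The intervention sets N_2=8 in all 5 units regardless of N_1. Recomputing N_4 per unit gives 24, 40, 24, 8, 48; average 28.8.

28.8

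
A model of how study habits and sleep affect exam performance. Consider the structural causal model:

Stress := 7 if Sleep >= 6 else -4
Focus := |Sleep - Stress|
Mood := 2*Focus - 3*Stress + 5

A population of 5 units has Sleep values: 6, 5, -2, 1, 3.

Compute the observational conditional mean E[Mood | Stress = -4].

E[Mood|Stress=-4] averages over only the 4 units with Stress=-4 (Sleep = 5, -2, 1, 3): Mood = 35, 21, 27, 31, mean 28.5.

28.5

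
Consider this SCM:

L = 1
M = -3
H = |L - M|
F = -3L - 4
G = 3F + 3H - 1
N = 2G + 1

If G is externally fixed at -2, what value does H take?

do(G=-2) replaces the equation G = 3F + 3H - 1 with the constant G = -2.
H is not downstream of the intervention, so its value is determined by the original equations.
H = |L - M|  [with L=1, M=-3]  = 4

4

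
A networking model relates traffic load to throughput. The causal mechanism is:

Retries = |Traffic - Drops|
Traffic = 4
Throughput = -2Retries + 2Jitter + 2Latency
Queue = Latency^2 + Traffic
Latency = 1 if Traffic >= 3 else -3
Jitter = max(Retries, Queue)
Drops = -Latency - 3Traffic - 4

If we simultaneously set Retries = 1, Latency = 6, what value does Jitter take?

40

The joint intervention fixes Retries = 1, Latency = 6, removing each variable's own equation.
Queue = Latency^2 + Traffic  [with Latency=6, Traffic=4]  = 40
Jitter = max(Retries, Queue)  [with Retries=1, Queue=40]  = 40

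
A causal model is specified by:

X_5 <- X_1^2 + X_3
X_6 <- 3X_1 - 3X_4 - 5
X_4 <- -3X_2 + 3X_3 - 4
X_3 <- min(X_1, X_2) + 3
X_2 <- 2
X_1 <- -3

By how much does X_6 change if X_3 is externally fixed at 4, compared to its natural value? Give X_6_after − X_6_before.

-36

The intervention breaks the incoming arrows to X_3: X_3 <- min(X_1, X_2) + 3 no longer applies, and X_3 = 4.
X_4 = -3X_2 + 3X_3 - 4  [with X_2=2, X_3=4]  = 2
X_6 = 3X_1 - 3X_4 - 5  [with X_1=-3, X_4=2]  = -20
Without intervention: X_3 = min(X_1, X_2) + 3  [with X_1=-3, X_2=2]  = 0; X_4 = -3X_2 + 3X_3 - 4  [with X_2=2, X_3=0]  = -10; X_6 = 3X_1 - 3X_4 - 5  [with X_1=-3, X_4=-10]  = 16.
Change = -20 − 16 = -36.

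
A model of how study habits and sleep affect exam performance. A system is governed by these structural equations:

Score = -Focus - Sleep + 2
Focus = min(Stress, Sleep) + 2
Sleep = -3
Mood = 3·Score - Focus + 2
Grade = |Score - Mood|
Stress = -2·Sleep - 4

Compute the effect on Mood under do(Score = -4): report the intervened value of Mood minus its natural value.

Intervening sets Score = -4 and removes its equation (Score = -Focus - Sleep + 2).
Stress = -2·Sleep - 4  [with Sleep=-3]  = 2
Focus = min(Stress, Sleep) + 2  [with Stress=2, Sleep=-3]  = -1
Mood = 3·Score - Focus + 2  [with Score=-4, Focus=-1]  = -9
Without intervention: Stress = -2·Sleep - 4  [with Sleep=-3]  = 2; Focus = min(Stress, Sleep) + 2  [with Stress=2, Sleep=-3]  = -1; Score = -Focus - Sleep + 2  [with Focus=-1, Sleep=-3]  = 6; Mood = 3·Score - Focus + 2  [with Score=6, Focus=-1]  = 21.
Change = -9 − 21 = -30.

-30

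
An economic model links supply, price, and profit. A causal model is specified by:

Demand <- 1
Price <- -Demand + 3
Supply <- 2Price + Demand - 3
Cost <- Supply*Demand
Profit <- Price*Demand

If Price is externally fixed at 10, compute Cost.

18

Under do(Price=10), the mechanism Price <- -Demand + 3 is discarded; Price is fixed at 10.
Supply = 2Price + Demand - 3  [with Price=10, Demand=1]  = 18
Cost = Supply*Demand  [with Supply=18, Demand=1]  = 18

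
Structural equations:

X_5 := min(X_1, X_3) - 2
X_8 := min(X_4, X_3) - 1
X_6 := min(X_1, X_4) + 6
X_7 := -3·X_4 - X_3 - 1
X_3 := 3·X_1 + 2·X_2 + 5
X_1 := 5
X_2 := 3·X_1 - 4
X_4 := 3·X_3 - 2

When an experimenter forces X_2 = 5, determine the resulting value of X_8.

29

do(X_2=5) replaces the equation X_2 := 3·X_1 - 4 with the constant X_2 = 5.
X_3 = 3·X_1 + 2·X_2 + 5  [with X_1=5, X_2=5]  = 30
X_4 = 3·X_3 - 2  [with X_3=30]  = 88
X_8 = min(X_4, X_3) - 1  [with X_4=88, X_3=30]  = 29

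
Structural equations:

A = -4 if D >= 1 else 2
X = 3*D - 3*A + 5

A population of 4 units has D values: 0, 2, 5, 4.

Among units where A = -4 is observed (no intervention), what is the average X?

Conditioning on A=-4 selects the 3 unit(s) with D ∈ {2, 5, 4}. Their X values: 23, 32, 29. Mean = 28.

28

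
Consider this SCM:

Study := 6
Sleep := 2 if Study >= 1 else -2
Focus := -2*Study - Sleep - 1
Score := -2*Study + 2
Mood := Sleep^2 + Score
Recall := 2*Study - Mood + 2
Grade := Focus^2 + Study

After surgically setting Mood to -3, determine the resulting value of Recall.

The intervention breaks the incoming arrows to Mood: Mood := Sleep^2 + Score no longer applies, and Mood = -3.
Recall = 2*Study - Mood + 2  [with Study=6, Mood=-3]  = 17

17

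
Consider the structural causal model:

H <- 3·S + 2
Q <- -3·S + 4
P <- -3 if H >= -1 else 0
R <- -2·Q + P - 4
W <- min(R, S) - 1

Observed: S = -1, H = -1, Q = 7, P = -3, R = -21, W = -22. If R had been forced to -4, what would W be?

The intervention breaks the incoming arrows to R: R <- -2·Q + P - 4 no longer applies, and R = -4.
W = min(R, S) - 1  [with R=-4, S=-1]  = -5

-5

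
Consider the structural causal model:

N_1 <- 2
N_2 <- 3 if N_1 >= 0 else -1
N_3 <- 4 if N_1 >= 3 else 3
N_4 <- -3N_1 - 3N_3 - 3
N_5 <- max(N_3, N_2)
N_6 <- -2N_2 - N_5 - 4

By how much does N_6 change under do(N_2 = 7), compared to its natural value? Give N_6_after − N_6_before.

Under do(N_2=7), the mechanism N_2 <- 3 if N_1 >= 0 else -1 is discarded; N_2 is fixed at 7.
N_3 = 4 if N_1 >= 3 else 3  [with N_1=2]  = 3
N_5 = max(N_3, N_2)  [with N_3=3, N_2=7]  = 7
N_6 = -2N_2 - N_5 - 4  [with N_2=7, N_5=7]  = -25
Without intervention: N_2 = 3 if N_1 >= 0 else -1  [with N_1=2]  = 3; N_3 = 4 if N_1 >= 3 else 3  [with N_1=2]  = 3; N_5 = max(N_3, N_2)  [with N_3=3, N_2=3]  = 3; N_6 = -2N_2 - N_5 - 4  [with N_2=3, N_5=3]  = -13.
Change = -25 − (-13) = -12.

-12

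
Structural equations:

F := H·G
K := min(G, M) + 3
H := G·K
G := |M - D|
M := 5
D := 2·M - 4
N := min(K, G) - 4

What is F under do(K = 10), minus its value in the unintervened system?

6

The intervention breaks the incoming arrows to K: K := min(G, M) + 3 no longer applies, and K = 10.
D = 2·M - 4  [with M=5]  = 6
G = |M - D|  [with M=5, D=6]  = 1
H = G·K  [with G=1, K=10]  = 10
F = H·G  [with H=10, G=1]  = 10
Without intervention: D = 2·M - 4  [with M=5]  = 6; G = |M - D|  [with M=5, D=6]  = 1; K = min(G, M) + 3  [with G=1, M=5]  = 4; H = G·K  [with G=1, K=4]  = 4; F = H·G  [with H=4, G=1]  = 4.
Change = 10 − 4 = 6.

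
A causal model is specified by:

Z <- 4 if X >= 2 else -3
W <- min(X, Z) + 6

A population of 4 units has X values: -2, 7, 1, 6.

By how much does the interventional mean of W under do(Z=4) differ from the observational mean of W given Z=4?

The intervention sets Z=4 in all 4 units regardless of X. Recomputing W per unit gives 4, 10, 7, 10; average 7.75.
Conditioning on Z=4 selects the 2 unit(s) with X ∈ {7, 6}. Their W values: 10, 10. Mean = 10.
Difference = 7.75 − 10 = -2.25.

-2.25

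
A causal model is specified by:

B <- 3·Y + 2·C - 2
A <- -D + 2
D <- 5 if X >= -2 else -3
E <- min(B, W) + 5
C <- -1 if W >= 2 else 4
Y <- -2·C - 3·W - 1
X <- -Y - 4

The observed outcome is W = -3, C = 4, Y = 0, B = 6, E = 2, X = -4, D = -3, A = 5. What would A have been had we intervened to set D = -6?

8

do(D=-6) replaces the equation D <- 5 if X >= -2 else -3 with the constant D = -6.
A = -D + 2  [with D=-6]  = 8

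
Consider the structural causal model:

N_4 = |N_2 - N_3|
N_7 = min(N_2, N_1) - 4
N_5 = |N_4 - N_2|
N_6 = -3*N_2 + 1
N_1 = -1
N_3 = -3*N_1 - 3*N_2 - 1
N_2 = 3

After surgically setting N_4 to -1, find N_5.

Intervening sets N_4 = -1 and removes its equation (N_4 = |N_2 - N_3|).
N_5 = |N_4 - N_2|  [with N_4=-1, N_2=3]  = 4

4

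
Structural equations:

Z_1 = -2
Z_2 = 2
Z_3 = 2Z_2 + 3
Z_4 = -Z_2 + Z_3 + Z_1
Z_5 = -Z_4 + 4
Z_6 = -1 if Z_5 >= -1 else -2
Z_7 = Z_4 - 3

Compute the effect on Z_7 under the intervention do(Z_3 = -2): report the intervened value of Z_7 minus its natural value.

-9

The intervention breaks the incoming arrows to Z_3: Z_3 = 2Z_2 + 3 no longer applies, and Z_3 = -2.
Z_4 = -Z_2 + Z_3 + Z_1  [with Z_2=2, Z_3=-2, Z_1=-2]  = -6
Z_7 = Z_4 - 3  [with Z_4=-6]  = -9
Without intervention: Z_3 = 2Z_2 + 3  [with Z_2=2]  = 7; Z_4 = -Z_2 + Z_3 + Z_1  [with Z_2=2, Z_3=7, Z_1=-2]  = 3; Z_7 = Z_4 - 3  [with Z_4=3]  = 0.
Change = -9 − 0 = -9.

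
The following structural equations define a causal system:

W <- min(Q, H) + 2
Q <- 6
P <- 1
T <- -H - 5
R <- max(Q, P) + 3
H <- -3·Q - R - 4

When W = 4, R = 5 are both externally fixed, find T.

Under do(W = 4, R = 5), each intervened variable's structural equation is replaced by its fixed value.
H = -3·Q - R - 4  [with Q=6, R=5]  = -27
T = -H - 5  [with H=-27]  = 22

22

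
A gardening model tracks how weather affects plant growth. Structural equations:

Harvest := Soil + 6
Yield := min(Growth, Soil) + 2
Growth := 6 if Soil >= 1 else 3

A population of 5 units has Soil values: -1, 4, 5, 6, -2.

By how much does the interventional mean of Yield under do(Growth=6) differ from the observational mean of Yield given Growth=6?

Under do(Growth=6), Growth's equation is replaced by Growth=6 for every unit. Per-unit Yield: 1, 6, 7, 8, 0. Mean = 4.4.
Conditioning on Growth=6 selects the 3 unit(s) with Soil ∈ {4, 5, 6}. Their Yield values: 6, 7, 8. Mean = 7.
Difference = 4.4 − 7 = -2.6.

-2.6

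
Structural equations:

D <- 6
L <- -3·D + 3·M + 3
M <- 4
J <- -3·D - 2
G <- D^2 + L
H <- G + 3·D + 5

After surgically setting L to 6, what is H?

65

The intervention breaks the incoming arrows to L: L <- -3·D + 3·M + 3 no longer applies, and L = 6.
G = D^2 + L  [with D=6, L=6]  = 42
H = G + 3·D + 5  [with G=42, D=6]  = 65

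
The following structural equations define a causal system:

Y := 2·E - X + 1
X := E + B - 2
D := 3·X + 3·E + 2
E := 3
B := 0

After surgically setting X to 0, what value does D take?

11

The intervention breaks the incoming arrows to X: X := E + B - 2 no longer applies, and X = 0.
D = 3·X + 3·E + 2  [with X=0, E=3]  = 11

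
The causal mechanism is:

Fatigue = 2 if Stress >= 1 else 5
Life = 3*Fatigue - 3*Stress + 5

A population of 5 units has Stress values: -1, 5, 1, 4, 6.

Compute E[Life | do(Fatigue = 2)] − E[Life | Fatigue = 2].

3

The intervention sets Fatigue=2 in all 5 units regardless of Stress. Recomputing Life per unit gives 14, -4, 8, -1, -7; average 2.
Observing Fatigue=2 restricts to units where Fatigue's equation naturally yields 2: Stress ∈ {5, 1, 4, 6}. In that subpopulation Life = -4, 8, -1, -7, mean -1.
Difference = 2 − (-1) = 3.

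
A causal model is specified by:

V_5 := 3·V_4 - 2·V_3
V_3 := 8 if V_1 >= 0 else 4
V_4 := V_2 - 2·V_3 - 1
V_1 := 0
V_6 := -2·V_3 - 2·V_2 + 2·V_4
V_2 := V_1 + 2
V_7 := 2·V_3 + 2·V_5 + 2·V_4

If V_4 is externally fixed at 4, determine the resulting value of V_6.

Under do(V_4=4), the mechanism V_4 := V_2 - 2·V_3 - 1 is discarded; V_4 is fixed at 4.
V_2 = V_1 + 2  [with V_1=0]  = 2
V_3 = 8 if V_1 >= 0 else 4  [with V_1=0]  = 8
V_6 = -2·V_3 - 2·V_2 + 2·V_4  [with V_3=8, V_2=2, V_4=4]  = -12

-12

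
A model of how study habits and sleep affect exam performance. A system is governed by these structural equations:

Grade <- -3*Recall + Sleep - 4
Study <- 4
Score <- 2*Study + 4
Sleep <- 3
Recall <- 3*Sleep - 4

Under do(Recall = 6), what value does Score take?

Under do(Recall=6), the mechanism Recall <- 3*Sleep - 4 is discarded; Recall is fixed at 6.
Since Score is not a descendant of the intervened variable, it is unaffected.
Score = 2*Study + 4  [with Study=4]  = 12

12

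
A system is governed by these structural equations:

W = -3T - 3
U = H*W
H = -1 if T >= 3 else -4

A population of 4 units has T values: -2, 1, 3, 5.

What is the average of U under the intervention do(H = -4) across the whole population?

Under do(H=-4), H's equation is replaced by H=-4 for every unit. Per-unit U: -12, 24, 48, 72. Mean = 33.

33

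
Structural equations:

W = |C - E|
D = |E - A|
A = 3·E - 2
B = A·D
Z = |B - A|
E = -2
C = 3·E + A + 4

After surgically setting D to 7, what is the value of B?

-56

do(D=7) replaces the equation D = |E - A| with the constant D = 7.
A = 3·E - 2  [with E=-2]  = -8
B = A·D  [with A=-8, D=7]  = -56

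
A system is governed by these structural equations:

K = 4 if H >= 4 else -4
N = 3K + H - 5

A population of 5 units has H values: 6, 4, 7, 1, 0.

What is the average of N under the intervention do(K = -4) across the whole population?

Every unit gets K=-4 under the intervention. N values become -11, -13, -10, -16, -17; E[N|do(K=-4)] = -13.4.

-13.4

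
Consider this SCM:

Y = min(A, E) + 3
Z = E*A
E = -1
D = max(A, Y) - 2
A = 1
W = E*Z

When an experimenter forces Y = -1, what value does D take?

Intervening sets Y = -1 and removes its equation (Y = min(A, E) + 3).
D = max(A, Y) - 2  [with A=1, Y=-1]  = -1

-1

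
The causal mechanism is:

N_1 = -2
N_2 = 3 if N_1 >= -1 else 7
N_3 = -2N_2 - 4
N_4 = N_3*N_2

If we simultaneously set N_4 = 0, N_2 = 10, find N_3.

-24

Setting N_4 = 0, N_2 = 10 by intervention discards those variables' equations.
N_3 = -2N_2 - 4  [with N_2=10]  = -24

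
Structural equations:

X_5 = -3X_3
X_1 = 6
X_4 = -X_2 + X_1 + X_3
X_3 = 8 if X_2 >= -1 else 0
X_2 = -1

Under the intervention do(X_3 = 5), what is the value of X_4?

12

The intervention breaks the incoming arrows to X_3: X_3 = 8 if X_2 >= -1 else 0 no longer applies, and X_3 = 5.
X_4 = -X_2 + X_1 + X_3  [with X_2=-1, X_1=6, X_3=5]  = 12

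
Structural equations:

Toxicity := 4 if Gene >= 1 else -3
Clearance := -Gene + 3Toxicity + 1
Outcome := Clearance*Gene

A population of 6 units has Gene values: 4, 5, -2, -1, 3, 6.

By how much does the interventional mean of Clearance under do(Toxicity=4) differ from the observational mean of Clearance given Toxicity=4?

2

The intervention sets Toxicity=4 in all 6 units regardless of Gene. Recomputing Clearance per unit gives 9, 8, 15, 14, 10, 7; average 10.5.
Observing Toxicity=4 restricts to units where Toxicity's equation naturally yields 4: Gene ∈ {4, 5, 3, 6}. In that subpopulation Clearance = 9, 8, 10, 7, mean 8.5.
Difference = 10.5 − 8.5 = 2.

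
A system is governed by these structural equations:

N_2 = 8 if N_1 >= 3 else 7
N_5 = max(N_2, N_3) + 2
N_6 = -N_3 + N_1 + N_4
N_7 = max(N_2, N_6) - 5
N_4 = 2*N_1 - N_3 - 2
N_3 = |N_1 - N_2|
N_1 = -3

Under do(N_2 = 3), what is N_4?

-14

Under do(N_2=3), the mechanism N_2 = 8 if N_1 >= 3 else 7 is discarded; N_2 is fixed at 3.
N_3 = |N_1 - N_2|  [with N_1=-3, N_2=3]  = 6
N_4 = 2*N_1 - N_3 - 2  [with N_1=-3, N_3=6]  = -14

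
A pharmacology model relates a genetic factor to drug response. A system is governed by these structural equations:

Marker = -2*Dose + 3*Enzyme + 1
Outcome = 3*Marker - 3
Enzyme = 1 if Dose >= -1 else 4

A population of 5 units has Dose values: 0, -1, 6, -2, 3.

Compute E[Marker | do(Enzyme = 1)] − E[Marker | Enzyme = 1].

1.6

Under do(Enzyme=1), Enzyme's equation is replaced by Enzyme=1 for every unit. Per-unit Marker: 4, 6, -8, 8, -2. Mean = 1.6.
Observing Enzyme=1 restricts to units where Enzyme's equation naturally yields 1: Dose ∈ {0, -1, 6, 3}. In that subpopulation Marker = 4, 6, -8, -2, mean 0.
Difference = 1.6 − 0 = 1.6.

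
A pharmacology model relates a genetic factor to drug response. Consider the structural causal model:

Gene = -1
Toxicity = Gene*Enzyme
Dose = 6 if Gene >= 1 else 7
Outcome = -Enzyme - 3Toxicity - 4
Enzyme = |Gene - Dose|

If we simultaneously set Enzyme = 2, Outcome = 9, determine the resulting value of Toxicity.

The joint intervention fixes Enzyme = 2, Outcome = 9, removing each variable's own equation.
Toxicity = Gene*Enzyme  [with Gene=-1, Enzyme=2]  = -2

-2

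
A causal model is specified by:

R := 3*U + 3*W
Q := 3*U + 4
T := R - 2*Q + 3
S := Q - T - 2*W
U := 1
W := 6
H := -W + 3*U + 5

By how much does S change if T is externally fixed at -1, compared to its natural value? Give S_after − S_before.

11

Intervening sets T = -1 and removes its equation (T := R - 2*Q + 3).
Q = 3*U + 4  [with U=1]  = 7
S = Q - T - 2*W  [with Q=7, T=-1, W=6]  = -4
Without intervention: R = 3*U + 3*W  [with U=1, W=6]  = 21; Q = 3*U + 4  [with U=1]  = 7; T = R - 2*Q + 3  [with R=21, Q=7]  = 10; S = Q - T - 2*W  [with Q=7, T=10, W=6]  = -15.
Change = -4 − (-15) = 11.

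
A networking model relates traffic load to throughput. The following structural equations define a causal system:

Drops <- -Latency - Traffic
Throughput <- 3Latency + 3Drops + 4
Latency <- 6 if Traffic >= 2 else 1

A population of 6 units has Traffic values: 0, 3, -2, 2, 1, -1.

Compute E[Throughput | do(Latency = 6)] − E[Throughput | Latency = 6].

6

Every unit gets Latency=6 under the intervention. Throughput values become 4, -5, 10, -2, 1, 7; E[Throughput|do(Latency=6)] = 2.5.
Conditioning on Latency=6 selects the 2 unit(s) with Traffic ∈ {3, 2}. Their Throughput values: -5, -2. Mean = -3.5.
Difference = 2.5 − (-3.5) = 6.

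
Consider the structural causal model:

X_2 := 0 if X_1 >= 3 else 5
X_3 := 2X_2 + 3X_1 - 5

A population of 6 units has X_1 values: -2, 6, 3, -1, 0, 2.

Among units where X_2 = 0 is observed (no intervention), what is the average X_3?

8.5

E[X_3|X_2=0] averages over only the 2 units with X_2=0 (X_1 = 6, 3): X_3 = 13, 4, mean 8.5.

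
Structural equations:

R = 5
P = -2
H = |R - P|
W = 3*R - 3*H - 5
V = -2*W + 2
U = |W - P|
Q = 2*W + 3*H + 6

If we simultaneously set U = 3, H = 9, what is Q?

Under do(U = 3, H = 9), each intervened variable's structural equation is replaced by its fixed value.
W = 3*R - 3*H - 5  [with R=5, H=9]  = -17
Q = 2*W + 3*H + 6  [with W=-17, H=9]  = -1

-1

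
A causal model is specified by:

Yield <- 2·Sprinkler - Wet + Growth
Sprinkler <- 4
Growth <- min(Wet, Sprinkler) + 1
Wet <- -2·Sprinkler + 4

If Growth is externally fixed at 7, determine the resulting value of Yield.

19

The intervention breaks the incoming arrows to Growth: Growth <- min(Wet, Sprinkler) + 1 no longer applies, and Growth = 7.
Wet = -2·Sprinkler + 4  [with Sprinkler=4]  = -4
Yield = 2·Sprinkler - Wet + Growth  [with Sprinkler=4, Wet=-4, Growth=7]  = 19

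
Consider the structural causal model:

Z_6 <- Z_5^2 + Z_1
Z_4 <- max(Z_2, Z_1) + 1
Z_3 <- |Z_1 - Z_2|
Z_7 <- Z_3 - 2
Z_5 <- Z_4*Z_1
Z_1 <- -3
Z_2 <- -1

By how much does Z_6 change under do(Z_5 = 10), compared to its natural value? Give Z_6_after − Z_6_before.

The intervention breaks the incoming arrows to Z_5: Z_5 <- Z_4*Z_1 no longer applies, and Z_5 = 10.
Z_6 = Z_5^2 + Z_1  [with Z_5=10, Z_1=-3]  = 97
Without intervention: Z_4 = max(Z_2, Z_1) + 1  [with Z_2=-1, Z_1=-3]  = 0; Z_5 = Z_4*Z_1  [with Z_4=0, Z_1=-3]  = 0; Z_6 = Z_5^2 + Z_1  [with Z_5=0, Z_1=-3]  = -3.
Change = 97 − (-3) = 100.

100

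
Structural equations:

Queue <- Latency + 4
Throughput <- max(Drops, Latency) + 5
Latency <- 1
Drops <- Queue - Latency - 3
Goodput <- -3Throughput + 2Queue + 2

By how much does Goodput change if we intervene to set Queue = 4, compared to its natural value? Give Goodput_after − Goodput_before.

do(Queue=4) replaces the equation Queue <- Latency + 4 with the constant Queue = 4.
Drops = Queue - Latency - 3  [with Queue=4, Latency=1]  = 0
Throughput = max(Drops, Latency) + 5  [with Drops=0, Latency=1]  = 6
Goodput = -3Throughput + 2Queue + 2  [with Throughput=6, Queue=4]  = -8
Without intervention: Queue = Latency + 4  [with Latency=1]  = 5; Drops = Queue - Latency - 3  [with Queue=5, Latency=1]  = 1; Throughput = max(Drops, Latency) + 5  [with Drops=1, Latency=1]  = 6; Goodput = -3Throughput + 2Queue + 2  [with Throughput=6, Queue=5]  = -6.
Change = -8 − (-6) = -2.

-2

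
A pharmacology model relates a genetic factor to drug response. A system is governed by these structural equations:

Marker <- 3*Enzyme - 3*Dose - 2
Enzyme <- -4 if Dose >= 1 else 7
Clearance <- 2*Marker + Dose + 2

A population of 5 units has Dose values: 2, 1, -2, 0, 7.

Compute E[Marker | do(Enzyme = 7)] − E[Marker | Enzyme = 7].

-7.8

The intervention sets Enzyme=7 in all 5 units regardless of Dose. Recomputing Marker per unit gives 13, 16, 25, 19, -2; average 14.2.
Conditioning on Enzyme=7 selects the 2 unit(s) with Dose ∈ {-2, 0}. Their Marker values: 25, 19. Mean = 22.
Difference = 14.2 − 22 = -7.8.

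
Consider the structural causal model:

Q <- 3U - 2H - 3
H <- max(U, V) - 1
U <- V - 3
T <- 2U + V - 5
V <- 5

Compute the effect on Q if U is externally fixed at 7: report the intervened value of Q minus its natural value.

11

do(U=7) replaces the equation U <- V - 3 with the constant U = 7.
H = max(U, V) - 1  [with U=7, V=5]  = 6
Q = 3U - 2H - 3  [with U=7, H=6]  = 6
Without intervention: U = V - 3  [with V=5]  = 2; H = max(U, V) - 1  [with U=2, V=5]  = 4; Q = 3U - 2H - 3  [with U=2, H=4]  = -5.
Change = 6 − (-5) = 11.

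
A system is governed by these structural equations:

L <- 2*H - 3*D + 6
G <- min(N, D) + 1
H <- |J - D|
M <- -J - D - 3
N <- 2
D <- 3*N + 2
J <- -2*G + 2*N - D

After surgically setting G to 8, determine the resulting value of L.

The intervention breaks the incoming arrows to G: G <- min(N, D) + 1 no longer applies, and G = 8.
D = 3*N + 2  [with N=2]  = 8
J = -2*G + 2*N - D  [with G=8, N=2, D=8]  = -20
H = |J - D|  [with J=-20, D=8]  = 28
L = 2*H - 3*D + 6  [with H=28, D=8]  = 38

38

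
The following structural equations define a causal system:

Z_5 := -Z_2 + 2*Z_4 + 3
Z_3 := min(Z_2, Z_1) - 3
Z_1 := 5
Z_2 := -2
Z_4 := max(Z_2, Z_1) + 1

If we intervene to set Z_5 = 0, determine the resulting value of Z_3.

do(Z_5=0) replaces the equation Z_5 := -Z_2 + 2*Z_4 + 3 with the constant Z_5 = 0.
Z_3 is not downstream of the intervention, so its value is determined by the original equations.
Z_3 = min(Z_2, Z_1) - 3  [with Z_2=-2, Z_1=5]  = -5

-5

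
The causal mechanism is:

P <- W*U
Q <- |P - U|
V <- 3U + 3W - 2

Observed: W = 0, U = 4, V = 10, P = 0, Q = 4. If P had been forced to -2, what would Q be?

Intervening sets P = -2 and removes its equation (P <- W*U).
Q = |P - U|  [with P=-2, U=4]  = 6

6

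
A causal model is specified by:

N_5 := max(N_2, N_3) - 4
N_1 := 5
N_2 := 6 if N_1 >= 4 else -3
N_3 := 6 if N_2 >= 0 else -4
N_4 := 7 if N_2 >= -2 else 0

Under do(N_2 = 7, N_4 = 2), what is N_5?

Setting N_2 = 7, N_4 = 2 by intervention discards those variables' equations.
N_3 = 6 if N_2 >= 0 else -4  [with N_2=7]  = 6
N_5 = max(N_2, N_3) - 4  [with N_2=7, N_3=6]  = 3

3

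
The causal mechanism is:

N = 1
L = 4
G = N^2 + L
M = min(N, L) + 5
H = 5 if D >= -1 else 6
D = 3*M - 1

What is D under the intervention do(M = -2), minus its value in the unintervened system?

-24

The intervention breaks the incoming arrows to M: M = min(N, L) + 5 no longer applies, and M = -2.
D = 3*M - 1  [with M=-2]  = -7
Without intervention: M = min(N, L) + 5  [with N=1, L=4]  = 6; D = 3*M - 1  [with M=6]  = 17.
Change = -7 − 17 = -24.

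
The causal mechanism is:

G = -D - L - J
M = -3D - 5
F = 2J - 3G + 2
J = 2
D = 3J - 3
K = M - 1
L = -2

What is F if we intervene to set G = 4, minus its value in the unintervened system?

-21

Under do(G=4), the mechanism G = -D - L - J is discarded; G is fixed at 4.
F = 2J - 3G + 2  [with J=2, G=4]  = -6
Without intervention: D = 3J - 3  [with J=2]  = 3; G = -D - L - J  [with D=3, L=-2, J=2]  = -3; F = 2J - 3G + 2  [with J=2, G=-3]  = 15.
Change = -6 − 15 = -21.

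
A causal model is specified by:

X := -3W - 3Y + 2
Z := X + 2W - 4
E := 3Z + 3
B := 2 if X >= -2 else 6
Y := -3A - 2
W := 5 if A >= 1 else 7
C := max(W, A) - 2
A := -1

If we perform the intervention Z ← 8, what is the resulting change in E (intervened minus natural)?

Intervening sets Z = 8 and removes its equation (Z := X + 2W - 4).
E = 3Z + 3  [with Z=8]  = 27
Without intervention: Y = -3A - 2  [with A=-1]  = 1; W = 5 if A >= 1 else 7  [with A=-1]  = 7; X = -3W - 3Y + 2  [with W=7, Y=1]  = -22; Z = X + 2W - 4  [with X=-22, W=7]  = -12; E = 3Z + 3  [with Z=-12]  = -33.
Change = 27 − (-33) = 60.

60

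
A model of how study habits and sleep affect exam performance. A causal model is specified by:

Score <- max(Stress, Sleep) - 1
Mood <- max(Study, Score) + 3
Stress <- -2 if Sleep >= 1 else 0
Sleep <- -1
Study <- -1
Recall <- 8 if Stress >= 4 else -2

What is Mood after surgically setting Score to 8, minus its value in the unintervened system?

Intervening sets Score = 8 and removes its equation (Score <- max(Stress, Sleep) - 1).
Mood = max(Study, Score) + 3  [with Study=-1, Score=8]  = 11
Without intervention: Stress = -2 if Sleep >= 1 else 0  [with Sleep=-1]  = 0; Score = max(Stress, Sleep) - 1  [with Stress=0, Sleep=-1]  = -1; Mood = max(Study, Score) + 3  [with Study=-1, Score=-1]  = 2.
Change = 11 − 2 = 9.

9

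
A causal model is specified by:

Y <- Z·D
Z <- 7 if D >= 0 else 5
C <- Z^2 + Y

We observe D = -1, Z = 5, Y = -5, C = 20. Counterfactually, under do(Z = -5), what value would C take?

Under do(Z=-5), the mechanism Z <- 7 if D >= 0 else 5 is discarded; Z is fixed at -5.
Y = Z·D  [with Z=-5, D=-1]  = 5
C = Z^2 + Y  [with Z=-5, Y=5]  = 30

30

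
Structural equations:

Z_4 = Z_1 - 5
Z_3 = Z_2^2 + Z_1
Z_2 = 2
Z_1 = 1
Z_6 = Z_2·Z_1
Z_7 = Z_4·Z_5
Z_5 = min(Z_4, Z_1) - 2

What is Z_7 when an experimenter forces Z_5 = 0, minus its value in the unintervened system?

Under do(Z_5=0), the mechanism Z_5 = min(Z_4, Z_1) - 2 is discarded; Z_5 is fixed at 0.
Z_4 = Z_1 - 5  [with Z_1=1]  = -4
Z_7 = Z_4·Z_5  [with Z_4=-4, Z_5=0]  = 0
Without intervention: Z_4 = Z_1 - 5  [with Z_1=1]  = -4; Z_5 = min(Z_4, Z_1) - 2  [with Z_4=-4, Z_1=1]  = -6; Z_7 = Z_4·Z_5  [with Z_4=-4, Z_5=-6]  = 24.
Change = 0 − 24 = -24.

-24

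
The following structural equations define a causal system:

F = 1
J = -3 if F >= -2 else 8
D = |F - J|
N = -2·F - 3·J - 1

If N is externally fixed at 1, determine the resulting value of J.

-3

The intervention breaks the incoming arrows to N: N = -2·F - 3·J - 1 no longer applies, and N = 1.
Since J is not a descendant of the intervened variable, it is unaffected.
J = -3 if F >= -2 else 8  [with F=1]  = -3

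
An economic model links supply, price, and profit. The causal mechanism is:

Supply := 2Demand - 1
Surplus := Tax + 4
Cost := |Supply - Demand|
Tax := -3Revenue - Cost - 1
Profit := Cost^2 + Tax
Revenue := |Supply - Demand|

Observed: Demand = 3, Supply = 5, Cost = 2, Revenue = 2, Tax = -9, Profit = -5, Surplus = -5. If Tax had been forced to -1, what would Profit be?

3

The intervention breaks the incoming arrows to Tax: Tax := -3Revenue - Cost - 1 no longer applies, and Tax = -1.
Supply = 2Demand - 1  [with Demand=3]  = 5
Cost = |Supply - Demand|  [with Supply=5, Demand=3]  = 2
Profit = Cost^2 + Tax  [with Cost=2, Tax=-1]  = 3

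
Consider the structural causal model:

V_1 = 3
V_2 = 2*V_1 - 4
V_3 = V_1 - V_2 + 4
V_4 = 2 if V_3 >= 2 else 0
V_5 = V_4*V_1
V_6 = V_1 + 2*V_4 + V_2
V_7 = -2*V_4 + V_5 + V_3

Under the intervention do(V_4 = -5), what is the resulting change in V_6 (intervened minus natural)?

-14

Under do(V_4=-5), the mechanism V_4 = 2 if V_3 >= 2 else 0 is discarded; V_4 is fixed at -5.
V_2 = 2*V_1 - 4  [with V_1=3]  = 2
V_6 = V_1 + 2*V_4 + V_2  [with V_1=3, V_4=-5, V_2=2]  = -5
Without intervention: V_2 = 2*V_1 - 4  [with V_1=3]  = 2; V_3 = V_1 - V_2 + 4  [with V_1=3, V_2=2]  = 5; V_4 = 2 if V_3 >= 2 else 0  [with V_3=5]  = 2; V_6 = V_1 + 2*V_4 + V_2  [with V_1=3, V_4=2, V_2=2]  = 9.
Change = -5 − 9 = -14.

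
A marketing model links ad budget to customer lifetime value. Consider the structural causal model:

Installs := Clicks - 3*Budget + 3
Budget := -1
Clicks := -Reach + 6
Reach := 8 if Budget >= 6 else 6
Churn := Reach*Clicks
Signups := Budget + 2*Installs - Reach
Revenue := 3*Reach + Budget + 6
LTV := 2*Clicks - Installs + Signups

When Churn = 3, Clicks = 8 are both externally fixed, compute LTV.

23

Setting Churn = 3, Clicks = 8 by intervention discards those variables' equations.
Reach = 8 if Budget >= 6 else 6  [with Budget=-1]  = 6
Installs = Clicks - 3*Budget + 3  [with Clicks=8, Budget=-1]  = 14
Signups = Budget + 2*Installs - Reach  [with Budget=-1, Installs=14, Reach=6]  = 21
LTV = 2*Clicks - Installs + Signups  [with Clicks=8, Installs=14, Signups=21]  = 23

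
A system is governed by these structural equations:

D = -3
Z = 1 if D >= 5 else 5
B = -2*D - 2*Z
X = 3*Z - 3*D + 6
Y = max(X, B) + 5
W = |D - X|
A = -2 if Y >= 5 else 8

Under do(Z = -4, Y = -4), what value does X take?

3

The joint intervention fixes Z = -4, Y = -4, removing each variable's own equation.
X = 3*Z - 3*D + 6  [with Z=-4, D=-3]  = 3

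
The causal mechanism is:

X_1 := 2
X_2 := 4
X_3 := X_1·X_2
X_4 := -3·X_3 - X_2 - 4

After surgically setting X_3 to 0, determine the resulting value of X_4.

-8

The intervention breaks the incoming arrows to X_3: X_3 := X_1·X_2 no longer applies, and X_3 = 0.
X_4 = -3·X_3 - X_2 - 4  [with X_3=0, X_2=4]  = -8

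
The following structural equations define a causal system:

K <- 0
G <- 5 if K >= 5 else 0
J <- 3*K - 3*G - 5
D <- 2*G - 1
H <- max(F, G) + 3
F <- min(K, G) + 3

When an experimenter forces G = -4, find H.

2

Under do(G=-4), the mechanism G <- 5 if K >= 5 else 0 is discarded; G is fixed at -4.
F = min(K, G) + 3  [with K=0, G=-4]  = -1
H = max(F, G) + 3  [with F=-1, G=-4]  = 2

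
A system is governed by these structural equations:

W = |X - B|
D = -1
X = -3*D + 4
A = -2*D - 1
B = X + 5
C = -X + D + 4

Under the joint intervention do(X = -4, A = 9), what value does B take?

1

The joint intervention fixes X = -4, A = 9, removing each variable's own equation.
B = X + 5  [with X=-4]  = 1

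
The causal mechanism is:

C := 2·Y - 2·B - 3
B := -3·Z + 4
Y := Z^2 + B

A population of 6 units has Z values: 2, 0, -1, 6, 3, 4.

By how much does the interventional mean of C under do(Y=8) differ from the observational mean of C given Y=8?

do(Y=8) breaks Y's dependence on Z. With Y=8 fixed, C across the units is 17, 5, -1, 41, 23, 29, mean 19.
Observing Y=8 restricts to units where Y's equation naturally yields 8: Z ∈ {-1, 4}. In that subpopulation C = -1, 29, mean 14.
Difference = 19 − 14 = 5.

5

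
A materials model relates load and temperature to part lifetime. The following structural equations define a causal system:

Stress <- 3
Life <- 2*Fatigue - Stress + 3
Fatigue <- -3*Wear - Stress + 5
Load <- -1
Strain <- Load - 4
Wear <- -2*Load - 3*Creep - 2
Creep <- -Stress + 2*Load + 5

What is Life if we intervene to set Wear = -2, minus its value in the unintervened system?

12

Under do(Wear=-2), the mechanism Wear <- -2*Load - 3*Creep - 2 is discarded; Wear is fixed at -2.
Fatigue = -3*Wear - Stress + 5  [with Wear=-2, Stress=3]  = 8
Life = 2*Fatigue - Stress + 3  [with Fatigue=8, Stress=3]  = 16
Without intervention: Creep = -Stress + 2*Load + 5  [with Stress=3, Load=-1]  = 0; Wear = -2*Load - 3*Creep - 2  [with Load=-1, Creep=0]  = 0; Fatigue = -3*Wear - Stress + 5  [with Wear=0, Stress=3]  = 2; Life = 2*Fatigue - Stress + 3  [with Fatigue=2, Stress=3]  = 4.
Change = 16 − 4 = 12.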